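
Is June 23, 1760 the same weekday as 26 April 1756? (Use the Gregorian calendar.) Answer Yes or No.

Yes

From Apr 26, 1756 to Jun 23, 1760 is 1519 days.
1519 mod 7 = 0, so they are the same weekday.
(Apr 26, 1756 is a Monday; Jun 23, 1760 is a Monday.)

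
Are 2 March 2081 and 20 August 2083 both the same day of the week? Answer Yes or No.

No

From Mar 2, 2081 to Aug 20, 2083 is 901 days.
901 mod 7 = 5, so they are different weekdays.
(Mar 2, 2081 is a Sunday; Aug 20, 2083 is a Friday.)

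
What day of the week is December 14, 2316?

Thursday

Doomsday rule: the anchor day for the 2300s is Wednesday. For year 16: 16÷12 = 1 r 4, and 4÷4 = 1, so 1+4+1 = 6.
Wednesday + 6 ≡ Tuesday — that's 2316's doomsday.
In December the doomsday date is Dec 12.
Dec 14 is 2 days after Dec 12; 2 mod 7 = 2, so Tuesday + 2 = Thursday.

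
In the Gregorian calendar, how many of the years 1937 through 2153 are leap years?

Multiples of 4 in [1937,2153]: 54.
Of those, multiples of 100: 2 (not leap unless ÷400).
Multiples of 400: 1.
Leap years = 54 − 2 + 1 = 53.

53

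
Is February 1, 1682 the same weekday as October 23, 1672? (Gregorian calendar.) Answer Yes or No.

From Oct 23, 1672 to Feb 1, 1682 is 3388 days.
3388 mod 7 = 0, so they are the same weekday.
(Oct 23, 1672 is a Sunday; Feb 1, 1682 is a Sunday.)

Yes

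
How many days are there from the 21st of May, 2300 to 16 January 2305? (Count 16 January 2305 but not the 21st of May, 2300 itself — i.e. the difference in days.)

May 21, 2300 → May 21, 2301: 365 days.
May 21, 2301 → May 21, 2302: 365 days.
May 21, 2302 → May 21, 2303: 365 days.
May 21, 2303 → May 21, 2304: 366 days (Feb 29, 2304 is in that span).
May 21, 2304 → Jun 21, 2304: 31 days (May has 31).
Jun 21, 2304 → Jul 21, 2304: 30 days (June has 30).
Jul 21, 2304 → Aug 21, 2304: 31 days (July has 31).
Aug 21, 2304 → Sep 21, 2304: 31 days (August has 31).
Sep 21, 2304 → Oct 21, 2304: 30 days (September has 30).
Oct 21, 2304 → Nov 21, 2304: 31 days (October has 31).
Nov 21, 2304 → Dec 21, 2304: 30 days (November has 30).
Dec 21, 2304 → Jan 16, 2305: 26 days.
Total: 1701 days.

1701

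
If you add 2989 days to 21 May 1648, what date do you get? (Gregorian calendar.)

+365 (one year) → May 21, 1649 (2624 left).
+365 (one year) → May 21, 1650 (2259 left).
+365 (one year) → May 21, 1651 (1894 left).
+366 (one year; includes Feb 29, 1652) → May 21, 1652 (1528 left).
+365 (one year) → May 21, 1653 (1163 left).
+365 (one year) → May 21, 1654 (798 left).
+365 (one year) → May 21, 1655 (433 left).
+366 (one year; includes Feb 29, 1656) → May 21, 1656 (67 left).
May has 31 days: +11 → Jun 1, 1656 (56 left).
Jun has 30 days: +30 → Jul 1, 1656 (26 left).
+26 → Jul 27, 1656.

July 27, 1656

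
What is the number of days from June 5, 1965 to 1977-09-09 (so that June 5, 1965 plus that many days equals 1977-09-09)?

4479

Jun 5, 1965 → Jun 5, 1966: 365 days.
Jun 5, 1966 → Jun 5, 1967: 365 days.
Jun 5, 1967 → Jun 5, 1968: 366 days (Feb 29, 1968 is in that span).
Jun 5, 1968 → Jun 5, 1969: 365 days.
Jun 5, 1969 → Jun 5, 1970: 365 days.
Jun 5, 1970 → Jun 5, 1971: 365 days.
Jun 5, 1971 → Jun 5, 1972: 366 days (Feb 29, 1972 is in that span).
Jun 5, 1972 → Jun 5, 1973: 365 days.
Jun 5, 1973 → Jun 5, 1974: 365 days.
Jun 5, 1974 → Jun 5, 1975: 365 days.
Jun 5, 1975 → Jun 5, 1976: 366 days (Feb 29, 1976 is in that span).
Jun 5, 1976 → Jun 5, 1977: 365 days.
Jun 5, 1977 → Jul 5, 1977: 30 days (June has 30).
Jul 5, 1977 → Aug 5, 1977: 31 days (July has 31).
Aug 5, 1977 → Sep 5, 1977: 31 days (August has 31).
Sep 5, 1977 → Sep 9, 1977: 4 days.
Total: 4479 days.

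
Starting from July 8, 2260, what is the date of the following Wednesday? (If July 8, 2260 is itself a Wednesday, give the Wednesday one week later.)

July 11, 2260

Jul 8, 2260 is a Sunday.
From Sunday to the next Wednesday is 3 days.
Jul 8, 2260 + 3 = Jul 11, 2260.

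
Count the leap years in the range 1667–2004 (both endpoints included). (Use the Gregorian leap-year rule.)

Multiples of 4 in [1667,2004]: 85.
Of those, multiples of 100: 4 (not leap unless ÷400).
Multiples of 400: 1.
Leap years = 85 − 4 + 1 = 82.

82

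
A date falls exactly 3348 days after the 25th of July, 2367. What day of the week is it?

Jul 25, 2367 is a Tuesday.
3348 mod 7 = 2, so 3348 days after a Tuesday is Tuesday + 2 = Thursday.

Thursday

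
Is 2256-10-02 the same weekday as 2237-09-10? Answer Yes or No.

No

From Sep 10, 2237 to Oct 2, 2256 is 6962 days.
6962 mod 7 = 4, so they are different weekdays.
(Sep 10, 2237 is a Sunday; Oct 2, 2256 is a Thursday.)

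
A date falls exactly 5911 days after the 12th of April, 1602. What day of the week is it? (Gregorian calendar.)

Monday

Apr 12, 1602 is a Friday.
5911 mod 7 = 3, so 5911 days after a Friday is Friday + 3 = Monday.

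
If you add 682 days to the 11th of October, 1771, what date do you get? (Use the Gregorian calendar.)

August 23, 1773

+366 (one year; includes Feb 29, 1772) → Oct 11, 1772 (316 left).
Oct has 31 days: +21 → Nov 1, 1772 (295 left).
Nov has 30 days: +30 → Dec 1, 1772 (265 left).
Dec has 31 days: +31 → Jan 1, 1773 (234 left).
Jan has 31 days: +31 → Feb 1, 1773 (203 left).
Feb has 28 days: +28 → Mar 1, 1773 (175 left).
Mar has 31 days: +31 → Apr 1, 1773 (144 left).
Apr has 30 days: +30 → May 1, 1773 (114 left).
May has 31 days: +31 → Jun 1, 1773 (83 left).
Jun has 30 days: +30 → Jul 1, 1773 (53 left).
Jul has 31 days: +31 → Aug 1, 1773 (22 left).
+22 → Aug 23, 1773.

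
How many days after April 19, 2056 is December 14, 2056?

Apr 19, 2056 → May 19, 2056: 30 days (April has 30).
May 19, 2056 → Jun 19, 2056: 31 days (May has 31).
Jun 19, 2056 → Jul 19, 2056: 30 days (June has 30).
Jul 19, 2056 → Aug 19, 2056: 31 days (July has 31).
Aug 19, 2056 → Sep 19, 2056: 31 days (August has 31).
Sep 19, 2056 → Oct 19, 2056: 30 days (September has 30).
Oct 19, 2056 → Nov 19, 2056: 31 days (October has 31).
Nov 19, 2056 → Dec 14, 2056: 25 days.
Total: 239 days.

239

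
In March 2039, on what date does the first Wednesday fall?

March 1, 2039 is a Tuesday.
The first Wednesday is therefore March 2 (1 days later).

March 2, 2039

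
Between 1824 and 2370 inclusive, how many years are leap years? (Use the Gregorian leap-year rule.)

Multiples of 4 in [1824,2370]: 137.
Of those, multiples of 100: 5 (not leap unless ÷400).
Multiples of 400: 1.
Leap years = 137 − 5 + 1 = 133.

133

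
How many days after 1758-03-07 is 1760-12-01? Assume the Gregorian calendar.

1000

Mar 7, 1758 → Mar 7, 1759: 365 days.
Mar 7, 1759 → Mar 7, 1760: 366 days (Feb 29, 1760 is in that span).
Mar 7, 1760 → Apr 7, 1760: 31 days (March has 31).
Apr 7, 1760 → May 7, 1760: 30 days (April has 30).
May 7, 1760 → Jun 7, 1760: 31 days (May has 31).
Jun 7, 1760 → Jul 7, 1760: 30 days (June has 30).
Jul 7, 1760 → Aug 7, 1760: 31 days (July has 31).
Aug 7, 1760 → Sep 7, 1760: 31 days (August has 31).
Sep 7, 1760 → Oct 7, 1760: 30 days (September has 30).
Oct 7, 1760 → Nov 7, 1760: 31 days (October has 31).
Nov 7, 1760 → Dec 1, 1760: 24 days.
Total: 1000 days.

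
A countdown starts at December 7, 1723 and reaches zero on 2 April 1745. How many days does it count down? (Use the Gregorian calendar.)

Dec 7, 1723 → Dec 7, 1724: 366 days (Feb 29, 1724 is in that span).
Dec 7, 1724 → Dec 7, 1725: 365 days.
Dec 7, 1725 → Dec 7, 1726: 365 days.
Dec 7, 1726 → Dec 7, 1727: 365 days.
Dec 7, 1727 → Dec 7, 1728: 366 days (Feb 29, 1728 is in that span).
Dec 7, 1728 → Dec 7, 1729: 365 days.
Dec 7, 1729 → Dec 7, 1730: 365 days.
Dec 7, 1730 → Dec 7, 1731: 365 days.
Dec 7, 1731 → Dec 7, 1732: 366 days (Feb 29, 1732 is in that span).
Dec 7, 1732 → Dec 7, 1733: 365 days.
Dec 7, 1733 → Dec 7, 1734: 365 days.
Dec 7, 1734 → Dec 7, 1735: 365 days.
Dec 7, 1735 → Dec 7, 1736: 366 days (Feb 29, 1736 is in that span).
Dec 7, 1736 → Dec 7, 1737: 365 days.
Dec 7, 1737 → Dec 7, 1738: 365 days.
Dec 7, 1738 → Dec 7, 1739: 365 days.
Dec 7, 1739 → Dec 7, 1740: 366 days (Feb 29, 1740 is in that span).
Dec 7, 1740 → Dec 7, 1741: 365 days.
Dec 7, 1741 → Dec 7, 1742: 365 days.
Dec 7, 1742 → Dec 7, 1743: 365 days.
Dec 7, 1743 → Dec 7, 1744: 366 days (Feb 29, 1744 is in that span).
Dec 7, 1744 → Jan 7, 1745: 31 days (December has 31).
Jan 7, 1745 → Feb 7, 1745: 31 days (January has 31).
Feb 7, 1745 → Mar 7, 1745: 28 days (February has 28).
Mar 7, 1745 → Apr 2, 1745: 26 days.
Total: 7787 days.

7787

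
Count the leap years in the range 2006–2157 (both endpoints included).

Multiples of 4 in [2006,2157]: 38.
Of those, multiples of 100: 1 (not leap unless ÷400).
Multiples of 400: 0.
Leap years = 38 − 1 + 0 = 37.

37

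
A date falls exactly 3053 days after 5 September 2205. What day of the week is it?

First find the weekday of Sep 5, 2205. Doomsday rule: the anchor day for the 2200s is Friday. For year 05: 5÷12 = 0 r 5, and 5÷4 = 1, so 0+5+1 = 6.
Friday + 6 ≡ Thursday — that's 2205's doomsday.
In September the doomsday date is Sep 5.
Sep 5 is the doomsday itself: Thursday.
3053 mod 7 = 1, so 3053 days after a Thursday is Thursday + 1 = Friday.

Friday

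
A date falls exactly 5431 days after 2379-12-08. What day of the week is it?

Friday

First find the weekday of Dec 8, 2379. Doomsday rule: the anchor day for the 2300s is Wednesday. For year 79: 79÷12 = 6 r 7, and 7÷4 = 1, so 6+7+1 = 14.
Wednesday + 14 ≡ Wednesday — that's 2379's doomsday.
In December the doomsday date is Dec 12.
Dec 8 is 4 days before Dec 12; 4 mod 7 = 4, so Wednesday − 4 = Saturday.
5431 mod 7 = 6, so 5431 days after a Saturday is Saturday + 6 = Friday.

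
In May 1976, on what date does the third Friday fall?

May 21, 1976

May 1, 1976 is a Saturday.
The first Friday is therefore May 7 (6 days later).
The third Friday is 7 + 2×7 = May 21.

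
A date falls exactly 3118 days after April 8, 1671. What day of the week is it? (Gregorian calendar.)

First find the weekday of Apr 8, 1671. Doomsday rule: the anchor day for the 1600s is Tuesday. For year 71: 71÷12 = 5 r 11, and 11÷4 = 2, so 5+11+2 = 18.
Tuesday + 18 ≡ Saturday — that's 1671's doomsday.
In April the doomsday date is Apr 4.
Apr 8 is 4 days after Apr 4; 4 mod 7 = 4, so Saturday + 4 = Wednesday.
3118 mod 7 = 3, so 3118 days after a Wednesday is Wednesday + 3 = Saturday.

Saturday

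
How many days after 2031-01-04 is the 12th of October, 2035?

Jan 4, 2031 → Jan 4, 2032: 365 days.
Jan 4, 2032 → Jan 4, 2033: 366 days (Feb 29, 2032 is in that span).
Jan 4, 2033 → Jan 4, 2034: 365 days.
Jan 4, 2034 → Jan 4, 2035: 365 days.
Jan 4, 2035 → Feb 4, 2035: 31 days (January has 31).
Feb 4, 2035 → Mar 4, 2035: 28 days (February has 28).
Mar 4, 2035 → Apr 4, 2035: 31 days (March has 31).
Apr 4, 2035 → May 4, 2035: 30 days (April has 30).
May 4, 2035 → Jun 4, 2035: 31 days (May has 31).
Jun 4, 2035 → Jul 4, 2035: 30 days (June has 30).
Jul 4, 2035 → Aug 4, 2035: 31 days (July has 31).
Aug 4, 2035 → Sep 4, 2035: 31 days (August has 31).
Sep 4, 2035 → Oct 4, 2035: 30 days (September has 30).
Oct 4, 2035 → Oct 12, 2035: 8 days.
Total: 1742 days.

1742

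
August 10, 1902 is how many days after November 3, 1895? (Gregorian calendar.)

2471

Nov 3, 1895 → Nov 3, 1896: 366 days (Feb 29, 1896 is in that span).
Nov 3, 1896 → Nov 3, 1897: 365 days.
Nov 3, 1897 → Nov 3, 1898: 365 days.
Nov 3, 1898 → Nov 3, 1899: 365 days.
Nov 3, 1899 → Nov 3, 1900: 365 days.
Nov 3, 1900 → Nov 3, 1901: 365 days.
Nov 3, 1901 → Dec 3, 1901: 30 days (November has 30).
Dec 3, 1901 → Jan 3, 1902: 31 days (December has 31).
Jan 3, 1902 → Feb 3, 1902: 31 days (January has 31).
Feb 3, 1902 → Mar 3, 1902: 28 days (February has 28).
Mar 3, 1902 → Apr 3, 1902: 31 days (March has 31).
Apr 3, 1902 → May 3, 1902: 30 days (April has 30).
May 3, 1902 → Jun 3, 1902: 31 days (May has 31).
Jun 3, 1902 → Jul 3, 1902: 30 days (June has 30).
Jul 3, 1902 → Aug 3, 1902: 31 days (July has 31).
Aug 3, 1902 → Aug 10, 1902: 7 days.
Total: 2471 days.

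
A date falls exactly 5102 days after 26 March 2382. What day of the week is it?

Thursday

First find the weekday of Mar 26, 2382. Doomsday rule: the anchor day for the 2300s is Wednesday. For year 82: 82÷12 = 6 r 10, and 10÷4 = 2, so 6+10+2 = 18.
Wednesday + 18 ≡ Sunday — that's 2382's doomsday.
In March the doomsday date is Mar 14.
Mar 26 is 12 days after Mar 14; 12 mod 7 = 5, so Sunday + 5 = Friday.
5102 mod 7 = 6, so 5102 days after a Friday is Friday + 6 = Thursday.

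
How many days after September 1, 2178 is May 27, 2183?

1729

Sep 1, 2178 → Sep 1, 2179: 365 days.
Sep 1, 2179 → Sep 1, 2180: 366 days (Feb 29, 2180 is in that span).
Sep 1, 2180 → Sep 1, 2181: 365 days.
Sep 1, 2181 → Sep 1, 2182: 365 days.
Sep 1, 2182 → Oct 1, 2182: 30 days (September has 30).
Oct 1, 2182 → Nov 1, 2182: 31 days (October has 31).
Nov 1, 2182 → Dec 1, 2182: 30 days (November has 30).
Dec 1, 2182 → Jan 1, 2183: 31 days (December has 31).
Jan 1, 2183 → Feb 1, 2183: 31 days (January has 31).
Feb 1, 2183 → Mar 1, 2183: 28 days (February has 28).
Mar 1, 2183 → Apr 1, 2183: 31 days (March has 31).
Apr 1, 2183 → May 1, 2183: 30 days (April has 30).
May 1, 2183 → May 27, 2183: 26 days.
Total: 1729 days.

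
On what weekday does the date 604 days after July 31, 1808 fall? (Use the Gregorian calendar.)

Tuesday

First find the weekday of Jul 31, 1808. Doomsday rule: the anchor day for the 1800s is Friday. For year 08: 8÷12 = 0 r 8, and 8÷4 = 2, so 0+8+2 = 10.
Friday + 10 ≡ Monday — that's 1808's doomsday.
In July the doomsday date is Jul 11.
Jul 31 is 20 days after Jul 11; 20 mod 7 = 6, so Monday + 6 = Sunday.
604 mod 7 = 2, so 604 days after a Sunday is Sunday + 2 = Tuesday.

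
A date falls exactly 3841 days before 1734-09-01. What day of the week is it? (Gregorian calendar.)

Sep 1, 1734 is a Wednesday.
3841 mod 7 = 5, so 3841 days before a Wednesday is Wednesday − 5 = Friday.

Friday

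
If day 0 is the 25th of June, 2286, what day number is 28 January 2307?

Jun 25, 2286 → Jun 25, 2287: 365 days.
Jun 25, 2287 → Jun 25, 2288: 366 days (Feb 29, 2288 is in that span).
Jun 25, 2288 → Jun 25, 2289: 365 days.
Jun 25, 2289 → Jun 25, 2290: 365 days.
Jun 25, 2290 → Jun 25, 2291: 365 days.
Jun 25, 2291 → Jun 25, 2292: 366 days (Feb 29, 2292 is in that span).
Jun 25, 2292 → Jun 25, 2293: 365 days.
Jun 25, 2293 → Jun 25, 2294: 365 days.
Jun 25, 2294 → Jun 25, 2295: 365 days.
Jun 25, 2295 → Jun 25, 2296: 366 days (Feb 29, 2296 is in that span).
Jun 25, 2296 → Jun 25, 2297: 365 days.
Jun 25, 2297 → Jun 25, 2298: 365 days.
Jun 25, 2298 → Jun 25, 2299: 365 days.
Jun 25, 2299 → Jun 25, 2300: 365 days.
Jun 25, 2300 → Jun 25, 2301: 365 days.
Jun 25, 2301 → Jun 25, 2302: 365 days.
Jun 25, 2302 → Jun 25, 2303: 365 days.
Jun 25, 2303 → Jun 25, 2304: 366 days (Feb 29, 2304 is in that span).
Jun 25, 2304 → Jun 25, 2305: 365 days.
Jun 25, 2305 → Jun 25, 2306: 365 days.
Jun 25, 2306 → Jul 25, 2306: 30 days (June has 30).
Jul 25, 2306 → Aug 25, 2306: 31 days (July has 31).
Aug 25, 2306 → Sep 25, 2306: 31 days (August has 31).
Sep 25, 2306 → Oct 25, 2306: 30 days (September has 30).
Oct 25, 2306 → Nov 25, 2306: 31 days (October has 31).
Nov 25, 2306 → Dec 25, 2306: 30 days (November has 30).
Dec 25, 2306 → Jan 25, 2307: 31 days (December has 31).
Jan 25, 2307 → Jan 28, 2307: 3 days.
Total: 7521 days.

7521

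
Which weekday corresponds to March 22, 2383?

Tuesday

Doomsday rule: the anchor day for the 2300s is Wednesday. For year 83: 83÷12 = 6 r 11, and 11÷4 = 2, so 6+11+2 = 19.
Wednesday + 19 ≡ Monday — that's 2383's doomsday.
In March the doomsday date is Mar 14.
Mar 22 is 8 days after Mar 14; 8 mod 7 = 1, so Monday + 1 = Tuesday.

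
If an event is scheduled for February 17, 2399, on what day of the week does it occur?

Wednesday

Doomsday rule: the anchor day for the 2300s is Wednesday. For year 99: 99÷12 = 8 r 3, and 3÷4 = 0, so 8+3+0 = 11.
Wednesday + 11 ≡ Sunday — that's 2399's doomsday.
In February the doomsday date is Feb 28 (2399 is not a leap year).
Feb 17 is 11 days before Feb 28; 11 mod 7 = 4, so Sunday − 4 = Wednesday.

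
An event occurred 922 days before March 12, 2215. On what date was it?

September 1, 2212

−365 (one year) → Mar 12, 2214 (557 left).
−365 (one year) → Mar 12, 2213 (192 left).
−12 → Feb 28, 2213 (end of Feb, 28 days; 180 left).
−28 → Jan 31, 2213 (end of Jan, 31 days; 152 left).
−31 → Dec 31, 2212 (end of Dec, 31 days; 121 left).
−31 → Nov 30, 2212 (end of Nov, 30 days; 90 left).
−30 → Oct 31, 2212 (end of Oct, 31 days; 60 left).
−31 → Sep 30, 2212 (end of Sep, 30 days; 29 left).
−29 → Sep 1, 2212.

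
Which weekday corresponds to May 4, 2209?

Thursday

Doomsday rule: the anchor day for the 2200s is Friday. For year 09: 9÷12 = 0 r 9, and 9÷4 = 2, so 0+9+2 = 11.
Friday + 11 ≡ Tuesday — that's 2209's doomsday.
In May the doomsday date is May 9.
May 4 is 5 days before May 9; 5 mod 7 = 5, so Tuesday − 5 = Thursday.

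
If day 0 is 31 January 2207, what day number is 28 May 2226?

Jan 31, 2207 → Jan 31, 2208: 365 days.
Jan 31, 2208 → Jan 31, 2209: 366 days (Feb 29, 2208 is in that span).
Jan 31, 2209 → Jan 31, 2210: 365 days.
Jan 31, 2210 → Jan 31, 2211: 365 days.
Jan 31, 2211 → Jan 31, 2212: 365 days.
Jan 31, 2212 → Jan 31, 2213: 366 days (Feb 29, 2212 is in that span).
Jan 31, 2213 → Jan 31, 2214: 365 days.
Jan 31, 2214 → Jan 31, 2215: 365 days.
Jan 31, 2215 → Jan 31, 2216: 365 days.
Jan 31, 2216 → Jan 31, 2217: 366 days (Feb 29, 2216 is in that span).
Jan 31, 2217 → Jan 31, 2218: 365 days.
Jan 31, 2218 → Jan 31, 2219: 365 days.
Jan 31, 2219 → Jan 31, 2220: 365 days.
Jan 31, 2220 → Jan 31, 2221: 366 days (Feb 29, 2220 is in that span).
Jan 31, 2221 → Jan 31, 2222: 365 days.
Jan 31, 2222 → Jan 31, 2223: 365 days.
Jan 31, 2223 → Jan 31, 2224: 365 days.
Jan 31, 2224 → Jan 31, 2225: 366 days (Feb 29, 2224 is in that span).
Jan 31, 2225 → Jan 31, 2226: 365 days.
Jan 31, 2226 → Feb 28, 2226: 28 days (January has 31).
Feb 28, 2226 → Mar 28, 2226: 28 days (February has 28).
Mar 28, 2226 → Apr 28, 2226: 31 days (March has 31).
Apr 28, 2226 → May 28, 2226: 30 days.
Total: 7057 days.

7057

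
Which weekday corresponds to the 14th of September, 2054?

Doomsday rule: the anchor day for the 2000s is Tuesday. For year 54: 54÷12 = 4 r 6, and 6÷4 = 1, so 4+6+1 = 11.
Tuesday + 11 ≡ Saturday — that's 2054's doomsday.
In September the doomsday date is Sep 5.
Sep 14 is 9 days after Sep 5; 9 mod 7 = 2, so Saturday + 2 = Monday.

Monday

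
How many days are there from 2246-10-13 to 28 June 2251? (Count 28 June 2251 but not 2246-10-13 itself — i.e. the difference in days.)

1719

Oct 13, 2246 → Oct 13, 2247: 365 days.
Oct 13, 2247 → Oct 13, 2248: 366 days (Feb 29, 2248 is in that span).
Oct 13, 2248 → Oct 13, 2249: 365 days.
Oct 13, 2249 → Oct 13, 2250: 365 days.
Oct 13, 2250 → Nov 13, 2250: 31 days (October has 31).
Nov 13, 2250 → Dec 13, 2250: 30 days (November has 30).
Dec 13, 2250 → Jan 13, 2251: 31 days (December has 31).
Jan 13, 2251 → Feb 13, 2251: 31 days (January has 31).
Feb 13, 2251 → Mar 13, 2251: 28 days (February has 28).
Mar 13, 2251 → Apr 13, 2251: 31 days (March has 31).
Apr 13, 2251 → May 13, 2251: 30 days (April has 30).
May 13, 2251 → Jun 13, 2251: 31 days (May has 31).
Jun 13, 2251 → Jun 28, 2251: 15 days.
Total: 1719 days.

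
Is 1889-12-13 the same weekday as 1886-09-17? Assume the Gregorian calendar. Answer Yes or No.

From Sep 17, 1886 to Dec 13, 1889 is 1183 days.
1183 mod 7 = 0, so they are the same weekday.
(Sep 17, 1886 is a Friday; Dec 13, 1889 is a Friday.)

Yes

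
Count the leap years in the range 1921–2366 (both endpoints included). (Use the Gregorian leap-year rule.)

108

Multiples of 4 in [1921,2366]: 111.
Of those, multiples of 100: 4 (not leap unless ÷400).
Multiples of 400: 1.
Leap years = 111 − 4 + 1 = 108.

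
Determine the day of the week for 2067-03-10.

Doomsday rule: the anchor day for the 2000s is Tuesday. For year 67: 67÷12 = 5 r 7, and 7÷4 = 1, so 5+7+1 = 13.
Tuesday + 13 ≡ Monday — that's 2067's doomsday.
In March the doomsday date is Mar 14.
Mar 10 is 4 days before Mar 14; 4 mod 7 = 4, so Monday − 4 = Thursday.

Thursday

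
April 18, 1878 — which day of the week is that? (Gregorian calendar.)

Doomsday rule: the anchor day for the 1800s is Friday. For year 78: 78÷12 = 6 r 6, and 6÷4 = 1, so 6+6+1 = 13.
Friday + 13 ≡ Thursday — that's 1878's doomsday.
In April the doomsday date is Apr 4.
Apr 18 is 14 days after Apr 4; 14 mod 7 = 0, so Thursday + 0 = Thursday.

Thursday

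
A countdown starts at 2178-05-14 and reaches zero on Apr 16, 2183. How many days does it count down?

May 14, 2178 → May 14, 2179: 365 days.
May 14, 2179 → May 14, 2180: 366 days (Feb 29, 2180 is in that span).
May 14, 2180 → May 14, 2181: 365 days.
May 14, 2181 → May 14, 2182: 365 days.
May 14, 2182 → Jun 14, 2182: 31 days (May has 31).
Jun 14, 2182 → Jul 14, 2182: 30 days (June has 30).
Jul 14, 2182 → Aug 14, 2182: 31 days (July has 31).
Aug 14, 2182 → Sep 14, 2182: 31 days (August has 31).
Sep 14, 2182 → Oct 14, 2182: 30 days (September has 30).
Oct 14, 2182 → Nov 14, 2182: 31 days (October has 31).
Nov 14, 2182 → Dec 14, 2182: 30 days (November has 30).
Dec 14, 2182 → Jan 14, 2183: 31 days (December has 31).
Jan 14, 2183 → Feb 14, 2183: 31 days (January has 31).
Feb 14, 2183 → Mar 14, 2183: 28 days (February has 28).
Mar 14, 2183 → Apr 14, 2183: 31 days (March has 31).
Apr 14, 2183 → Apr 16, 2183: 2 days.
Total: 1798 days.

1798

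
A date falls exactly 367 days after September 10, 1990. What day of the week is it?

Thursday

First find the weekday of Sep 10, 1990. Doomsday rule: the anchor day for the 1900s is Wednesday. For year 90: 90÷12 = 7 r 6, and 6÷4 = 1, so 7+6+1 = 14.
Wednesday + 14 ≡ Wednesday — that's 1990's doomsday.
In September the doomsday date is Sep 5.
Sep 10 is 5 days after Sep 5; 5 mod 7 = 5, so Wednesday + 5 = Monday.
367 mod 7 = 3, so 367 days after a Monday is Monday + 3 = Thursday.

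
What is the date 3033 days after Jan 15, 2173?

+365 (one year) → Jan 15, 2174 (2668 left).
+365 (one year) → Jan 15, 2175 (2303 left).
+365 (one year) → Jan 15, 2176 (1938 left).
+366 (one year; includes Feb 29, 2176) → Jan 15, 2177 (1572 left).
+365 (one year) → Jan 15, 2178 (1207 left).
+365 (one year) → Jan 15, 2179 (842 left).
+365 (one year) → Jan 15, 2180 (477 left).
+366 (one year; includes Feb 29, 2180) → Jan 15, 2181 (111 left).
Jan has 31 days: +17 → Feb 1, 2181 (94 left).
Feb has 28 days: +28 → Mar 1, 2181 (66 left).
Mar has 31 days: +31 → Apr 1, 2181 (35 left).
Apr has 30 days: +30 → May 1, 2181 (5 left).
+5 → May 6, 2181.

May 6, 2181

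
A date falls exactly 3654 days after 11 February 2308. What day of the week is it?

Tuesday

First find the weekday of Feb 11, 2308. Doomsday rule: the anchor day for the 2300s is Wednesday. For year 08: 8÷12 = 0 r 8, and 8÷4 = 2, so 0+8+2 = 10.
Wednesday + 10 ≡ Saturday — that's 2308's doomsday.
In February the doomsday date is Feb 29 (2308 is a leap year (divisible by 4)).
Feb 11 is 18 days before Feb 29; 18 mod 7 = 4, so Saturday − 4 = Tuesday.
3654 mod 7 = 0, so 3654 days after a Tuesday is Tuesday + 0 = Tuesday.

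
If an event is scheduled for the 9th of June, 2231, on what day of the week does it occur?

Doomsday rule: the anchor day for the 2200s is Friday. For year 31: 31÷12 = 2 r 7, and 7÷4 = 1, so 2+7+1 = 10.
Friday + 10 ≡ Monday — that's 2231's doomsday.
In June the doomsday date is Jun 6.
Jun 9 is 3 days after Jun 6; 3 mod 7 = 3, so Monday + 3 = Thursday.

Thursday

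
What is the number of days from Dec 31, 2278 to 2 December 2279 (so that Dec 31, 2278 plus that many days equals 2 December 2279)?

Dec 31, 2278 → Jan 31, 2279: 31 days (December has 31).
Jan 31, 2279 → Feb 28, 2279: 28 days (January has 31).
Feb 28, 2279 → Mar 28, 2279: 28 days (February has 28).
Mar 28, 2279 → Apr 28, 2279: 31 days (March has 31).
Apr 28, 2279 → May 28, 2279: 30 days (April has 30).
May 28, 2279 → Jun 28, 2279: 31 days (May has 31).
Jun 28, 2279 → Jul 28, 2279: 30 days (June has 30).
Jul 28, 2279 → Aug 28, 2279: 31 days (July has 31).
Aug 28, 2279 → Sep 28, 2279: 31 days (August has 31).
Sep 28, 2279 → Oct 28, 2279: 30 days (September has 30).
Oct 28, 2279 → Nov 28, 2279: 31 days (October has 31).
Nov 28, 2279 → Dec 2, 2279: 4 days.
Total: 336 days.

336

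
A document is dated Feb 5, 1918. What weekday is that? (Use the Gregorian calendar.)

Tuesday

Doomsday rule: the anchor day for the 1900s is Wednesday. For year 18: 18÷12 = 1 r 6, and 6÷4 = 1, so 1+6+1 = 8.
Wednesday + 8 ≡ Thursday — that's 1918's doomsday.
In February the doomsday date is Feb 28 (1918 is not a leap year).
Feb 5 is 23 days before Feb 28; 23 mod 7 = 2, so Thursday − 2 = Tuesday.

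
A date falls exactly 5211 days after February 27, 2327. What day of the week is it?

Wednesday

First find the weekday of Feb 27, 2327. Doomsday rule: the anchor day for the 2300s is Wednesday. For year 27: 27÷12 = 2 r 3, and 3÷4 = 0, so 2+3+0 = 5.
Wednesday + 5 ≡ Monday — that's 2327's doomsday.
In February the doomsday date is Feb 28 (2327 is not a leap year).
Feb 27 is 1 day before Feb 28; 1 mod 7 = 1, so Monday − 1 = Sunday.
5211 mod 7 = 3, so 5211 days after a Sunday is Sunday + 3 = Wednesday.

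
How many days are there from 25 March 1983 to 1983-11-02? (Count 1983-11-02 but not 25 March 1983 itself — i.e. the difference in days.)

222

Mar 25, 1983 → Apr 25, 1983: 31 days (March has 31).
Apr 25, 1983 → May 25, 1983: 30 days (April has 30).
May 25, 1983 → Jun 25, 1983: 31 days (May has 31).
Jun 25, 1983 → Jul 25, 1983: 30 days (June has 30).
Jul 25, 1983 → Aug 25, 1983: 31 days (July has 31).
Aug 25, 1983 → Sep 25, 1983: 31 days (August has 31).
Sep 25, 1983 → Oct 25, 1983: 30 days (September has 30).
Oct 25, 1983 → Nov 2, 1983: 8 days.
Total: 222 days.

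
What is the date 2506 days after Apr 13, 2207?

February 21, 2214

+366 (one year; includes Feb 29, 2208) → Apr 13, 2208 (2140 left).
+365 (one year) → Apr 13, 2209 (1775 left).
+365 (one year) → Apr 13, 2210 (1410 left).
+365 (one year) → Apr 13, 2211 (1045 left).
+366 (one year; includes Feb 29, 2212) → Apr 13, 2212 (679 left).
+365 (one year) → Apr 13, 2213 (314 left).
Apr has 30 days: +18 → May 1, 2213 (296 left).
May has 31 days: +31 → Jun 1, 2213 (265 left).
Jun has 30 days: +30 → Jul 1, 2213 (235 left).
Jul has 31 days: +31 → Aug 1, 2213 (204 left).
Aug has 31 days: +31 → Sep 1, 2213 (173 left).
Sep has 30 days: +30 → Oct 1, 2213 (143 left).
Oct has 31 days: +31 → Nov 1, 2213 (112 left).
Nov has 30 days: +30 → Dec 1, 2213 (82 left).
Dec has 31 days: +31 → Jan 1, 2214 (51 left).
Jan has 31 days: +31 → Feb 1, 2214 (20 left).
+20 → Feb 21, 2214.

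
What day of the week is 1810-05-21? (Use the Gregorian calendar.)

Doomsday rule: the anchor day for the 1800s is Friday. For year 10: 10÷12 = 0 r 10, and 10÷4 = 2, so 0+10+2 = 12.
Friday + 12 ≡ Wednesday — that's 1810's doomsday.
In May the doomsday date is May 9.
May 21 is 12 days after May 9; 12 mod 7 = 5, so Wednesday + 5 = Monday.

Monday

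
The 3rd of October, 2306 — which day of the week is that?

Wednesday

Doomsday rule: the anchor day for the 2300s is Wednesday. For year 06: 6÷12 = 0 r 6, and 6÷4 = 1, so 0+6+1 = 7.
Wednesday + 7 ≡ Wednesday — that's 2306's doomsday.
In October the doomsday date is Oct 10.
Oct 3 is 7 days before Oct 10; 7 mod 7 = 0, so Wednesday − 0 = Wednesday.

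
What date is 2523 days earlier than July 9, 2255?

−365 (one year) → Jul 9, 2254 (2158 left).
−365 (one year) → Jul 9, 2253 (1793 left).
−365 (one year) → Jul 9, 2252 (1428 left).
−366 (one year; includes Feb 29, 2252) → Jul 9, 2251 (1062 left).
−365 (one year) → Jul 9, 2250 (697 left).
−365 (one year) → Jul 9, 2249 (332 left).
−9 → Jun 30, 2249 (end of Jun, 30 days; 323 left).
−30 → May 31, 2249 (end of May, 31 days; 293 left).
−31 → Apr 30, 2249 (end of Apr, 30 days; 262 left).
−30 → Mar 31, 2249 (end of Mar, 31 days; 232 left).
−31 → Feb 28, 2249 (end of Feb, 28 days; 201 left).
−28 → Jan 31, 2249 (end of Jan, 31 days; 173 left).
−31 → Dec 31, 2248 (end of Dec, 31 days; 142 left).
−31 → Nov 30, 2248 (end of Nov, 30 days; 111 left).
−30 → Oct 31, 2248 (end of Oct, 31 days; 81 left).
−31 → Sep 30, 2248 (end of Sep, 30 days; 50 left).
−30 → Aug 31, 2248 (end of Aug, 31 days; 20 left).
−20 → Aug 11, 2248.

August 11, 2248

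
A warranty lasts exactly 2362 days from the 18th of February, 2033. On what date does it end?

+365 (one year) → Feb 18, 2034 (1997 left).
+365 (one year) → Feb 18, 2035 (1632 left).
+365 (one year) → Feb 18, 2036 (1267 left).
+366 (one year; includes Feb 29, 2036) → Feb 18, 2037 (901 left).
+365 (one year) → Feb 18, 2038 (536 left).
+365 (one year) → Feb 18, 2039 (171 left).
Feb has 28 days: +11 → Mar 1, 2039 (160 left).
Mar has 31 days: +31 → Apr 1, 2039 (129 left).
Apr has 30 days: +30 → May 1, 2039 (99 left).
May has 31 days: +31 → Jun 1, 2039 (68 left).
Jun has 30 days: +30 → Jul 1, 2039 (38 left).
Jul has 31 days: +31 → Aug 1, 2039 (7 left).
+7 → Aug 8, 2039.

August 8, 2039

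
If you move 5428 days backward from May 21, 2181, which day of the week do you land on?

Friday

May 21, 2181 is a Monday.
5428 mod 7 = 3, so 5428 days before a Monday is Monday − 3 = Friday.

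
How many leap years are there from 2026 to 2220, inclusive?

Multiples of 4 in [2026,2220]: 49.
Of those, multiples of 100: 2 (not leap unless ÷400).
Multiples of 400: 0.
Leap years = 49 − 2 + 0 = 47.

47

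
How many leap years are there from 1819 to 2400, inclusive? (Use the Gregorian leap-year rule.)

Multiples of 4 in [1819,2400]: 146.
Of those, multiples of 100: 6 (not leap unless ÷400).
Multiples of 400: 2.
Leap years = 146 − 6 + 2 = 142.

142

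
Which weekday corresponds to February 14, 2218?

Saturday

January 1, 2218 is a Thursday.
Jan 1, 2218 → Feb 1, 2218: 31 days (January has 31).
Feb 1, 2218 → Feb 14, 2218: 13 days.
Total: 44 days.
44 mod 7 = 2, so Thursday + 2 = Saturday.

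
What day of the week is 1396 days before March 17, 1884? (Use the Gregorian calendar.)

Friday

First find the weekday of Mar 17, 1884. Doomsday rule: the anchor day for the 1800s is Friday. For year 84: 84÷12 = 7 r 0, and 0÷4 = 0, so 7+0+0 = 7.
Friday + 7 ≡ Friday — that's 1884's doomsday.
In March the doomsday date is Mar 14.
Mar 17 is 3 days after Mar 14; 3 mod 7 = 3, so Friday + 3 = Monday.
1396 mod 7 = 3, so 1396 days before a Monday is Monday − 3 = Friday.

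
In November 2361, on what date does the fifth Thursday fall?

November 1, 2361 is a Wednesday.
The first Thursday is therefore November 2 (1 days later).
The fifth Thursday is 2 + 4×7 = November 30.

November 30, 2361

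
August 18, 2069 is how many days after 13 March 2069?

158

Mar 13, 2069 → Apr 13, 2069: 31 days (March has 31).
Apr 13, 2069 → May 13, 2069: 30 days (April has 30).
May 13, 2069 → Jun 13, 2069: 31 days (May has 31).
Jun 13, 2069 → Jul 13, 2069: 30 days (June has 30).
Jul 13, 2069 → Aug 13, 2069: 31 days (July has 31).
Aug 13, 2069 → Aug 18, 2069: 5 days.
Total: 158 days.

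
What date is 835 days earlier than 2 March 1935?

−365 (one year) → Mar 2, 1934 (470 left).
−365 (one year) → Mar 2, 1933 (105 left).
−2 → Feb 28, 1933 (end of Feb, 28 days; 103 left).
−28 → Jan 31, 1933 (end of Jan, 31 days; 75 left).
−31 → Dec 31, 1932 (end of Dec, 31 days; 44 left).
−31 → Nov 30, 1932 (end of Nov, 30 days; 13 left).
−13 → Nov 17, 1932.

November 17, 1932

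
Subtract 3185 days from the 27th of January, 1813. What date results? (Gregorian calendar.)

−366 (one year; includes Feb 29, 1812) → Jan 27, 1812 (2819 left).
−365 (one year) → Jan 27, 1811 (2454 left).
−365 (one year) → Jan 27, 1810 (2089 left).
−365 (one year) → Jan 27, 1809 (1724 left).
−366 (one year; includes Feb 29, 1808) → Jan 27, 1808 (1358 left).
−365 (one year) → Jan 27, 1807 (993 left).
−365 (one year) → Jan 27, 1806 (628 left).
−365 (one year) → Jan 27, 1805 (263 left).
−27 → Dec 31, 1804 (end of Dec, 31 days; 236 left).
−31 → Nov 30, 1804 (end of Nov, 30 days; 205 left).
−30 → Oct 31, 1804 (end of Oct, 31 days; 175 left).
−31 → Sep 30, 1804 (end of Sep, 30 days; 144 left).
−30 → Aug 31, 1804 (end of Aug, 31 days; 114 left).
−31 → Jul 31, 1804 (end of Jul, 31 days; 83 left).
−31 → Jun 30, 1804 (end of Jun, 30 days; 52 left).
−30 → May 31, 1804 (end of May, 31 days; 22 left).
−22 → May 9, 1804.

May 9, 1804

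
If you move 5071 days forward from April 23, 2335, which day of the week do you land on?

Friday

Apr 23, 2335 is a Tuesday.
5071 mod 7 = 3, so 5071 days after a Tuesday is Tuesday + 3 = Friday.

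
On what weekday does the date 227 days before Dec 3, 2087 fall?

First find the weekday of Dec 3, 2087. Doomsday rule: the anchor day for the 2000s is Tuesday. For year 87: 87÷12 = 7 r 3, and 3÷4 = 0, so 7+3+0 = 10.
Tuesday + 10 ≡ Friday — that's 2087's doomsday.
In December the doomsday date is Dec 12.
Dec 3 is 9 days before Dec 12; 9 mod 7 = 2, so Friday − 2 = Wednesday.
227 mod 7 = 3, so 227 days before a Wednesday is Wednesday − 3 = Sunday.

Sunday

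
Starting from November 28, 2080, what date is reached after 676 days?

+365 (one year) → Nov 28, 2081 (311 left).
Nov has 30 days: +3 → Dec 1, 2081 (308 left).
Dec has 31 days: +31 → Jan 1, 2082 (277 left).
Jan has 31 days: +31 → Feb 1, 2082 (246 left).
Feb has 28 days: +28 → Mar 1, 2082 (218 left).
Mar has 31 days: +31 → Apr 1, 2082 (187 left).
Apr has 30 days: +30 → May 1, 2082 (157 left).
May has 31 days: +31 → Jun 1, 2082 (126 left).
Jun has 30 days: +30 → Jul 1, 2082 (96 left).
Jul has 31 days: +31 → Aug 1, 2082 (65 left).
Aug has 31 days: +31 → Sep 1, 2082 (34 left).
Sep has 30 days: +30 → Oct 1, 2082 (4 left).
+4 → Oct 5, 2082.

October 5, 2082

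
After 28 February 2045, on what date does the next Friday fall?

March 3, 2045

Feb 28, 2045 is a Tuesday.
From Tuesday to the next Friday is 3 days.
Feb 28, 2045 + 3 = Mar 3, 2045.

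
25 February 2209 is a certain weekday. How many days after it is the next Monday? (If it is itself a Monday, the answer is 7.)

Feb 25, 2209 is a Saturday.
From Saturday to the next Monday is 2 days.

2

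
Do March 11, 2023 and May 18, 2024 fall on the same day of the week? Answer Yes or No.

Yes

From Mar 11, 2023 to May 18, 2024 is 434 days.
434 mod 7 = 0, so they are the same weekday.
(Mar 11, 2023 is a Saturday; May 18, 2024 is a Saturday.)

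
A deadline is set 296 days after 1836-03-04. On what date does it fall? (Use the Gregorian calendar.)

Mar has 31 days: +28 → Apr 1, 1836 (268 left).
Apr has 30 days: +30 → May 1, 1836 (238 left).
May has 31 days: +31 → Jun 1, 1836 (207 left).
Jun has 30 days: +30 → Jul 1, 1836 (177 left).
Jul has 31 days: +31 → Aug 1, 1836 (146 left).
Aug has 31 days: +31 → Sep 1, 1836 (115 left).
Sep has 30 days: +30 → Oct 1, 1836 (85 left).
Oct has 31 days: +31 → Nov 1, 1836 (54 left).
Nov has 30 days: +30 → Dec 1, 1836 (24 left).
+24 → Dec 25, 1836.

December 25, 1836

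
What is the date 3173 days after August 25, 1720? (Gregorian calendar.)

May 3, 1729

+365 (one year) → Aug 25, 1721 (2808 left).
+365 (one year) → Aug 25, 1722 (2443 left).
+365 (one year) → Aug 25, 1723 (2078 left).
+366 (one year; includes Feb 29, 1724) → Aug 25, 1724 (1712 left).
+365 (one year) → Aug 25, 1725 (1347 left).
+365 (one year) → Aug 25, 1726 (982 left).
+365 (one year) → Aug 25, 1727 (617 left).
+366 (one year; includes Feb 29, 1728) → Aug 25, 1728 (251 left).
Aug has 31 days: +7 → Sep 1, 1728 (244 left).
Sep has 30 days: +30 → Oct 1, 1728 (214 left).
Oct has 31 days: +31 → Nov 1, 1728 (183 left).
Nov has 30 days: +30 → Dec 1, 1728 (153 left).
Dec has 31 days: +31 → Jan 1, 1729 (122 left).
Jan has 31 days: +31 → Feb 1, 1729 (91 left).
Feb has 28 days: +28 → Mar 1, 1729 (63 left).
Mar has 31 days: +31 → Apr 1, 1729 (32 left).
Apr has 30 days: +30 → May 1, 1729 (2 left).
+2 → May 3, 1729.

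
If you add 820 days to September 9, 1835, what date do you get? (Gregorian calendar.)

+366 (one year; includes Feb 29, 1836) → Sep 9, 1836 (454 left).
+365 (one year) → Sep 9, 1837 (89 left).
Sep has 30 days: +22 → Oct 1, 1837 (67 left).
Oct has 31 days: +31 → Nov 1, 1837 (36 left).
Nov has 30 days: +30 → Dec 1, 1837 (6 left).
+6 → Dec 7, 1837.

December 7, 1837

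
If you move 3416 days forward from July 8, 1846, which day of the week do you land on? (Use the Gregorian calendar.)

Wednesday

First find the weekday of Jul 8, 1846. Doomsday rule: the anchor day for the 1800s is Friday. For year 46: 46÷12 = 3 r 10, and 10÷4 = 2, so 3+10+2 = 15.
Friday + 15 ≡ Saturday — that's 1846's doomsday.
In July the doomsday date is Jul 11.
Jul 8 is 3 days before Jul 11; 3 mod 7 = 3, so Saturday − 3 = Wednesday.
3416 mod 7 = 0, so 3416 days after a Wednesday is Wednesday + 0 = Wednesday.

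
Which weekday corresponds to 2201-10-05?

Monday

Doomsday rule: the anchor day for the 2200s is Friday. For year 01: 1÷12 = 0 r 1, and 1÷4 = 0, so 0+1+0 = 1.
Friday + 1 ≡ Saturday — that's 2201's doomsday.
In October the doomsday date is Oct 10.
Oct 5 is 5 days before Oct 10; 5 mod 7 = 5, so Saturday − 5 = Monday.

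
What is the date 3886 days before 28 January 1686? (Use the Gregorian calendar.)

June 9, 1675

−365 (one year) → Jan 28, 1685 (3521 left).
−366 (one year; includes Feb 29, 1684) → Jan 28, 1684 (3155 left).
−365 (one year) → Jan 28, 1683 (2790 left).
−365 (one year) → Jan 28, 1682 (2425 left).
−365 (one year) → Jan 28, 1681 (2060 left).
−366 (one year; includes Feb 29, 1680) → Jan 28, 1680 (1694 left).
−365 (one year) → Jan 28, 1679 (1329 left).
−365 (one year) → Jan 28, 1678 (964 left).
−365 (one year) → Jan 28, 1677 (599 left).
−366 (one year; includes Feb 29, 1676) → Jan 28, 1676 (233 left).
−28 → Dec 31, 1675 (end of Dec, 31 days; 205 left).
−31 → Nov 30, 1675 (end of Nov, 30 days; 174 left).
−30 → Oct 31, 1675 (end of Oct, 31 days; 144 left).
−31 → Sep 30, 1675 (end of Sep, 30 days; 113 left).
−30 → Aug 31, 1675 (end of Aug, 31 days; 83 left).
−31 → Jul 31, 1675 (end of Jul, 31 days; 52 left).
−31 → Jun 30, 1675 (end of Jun, 30 days; 21 left).
−21 → Jun 9, 1675.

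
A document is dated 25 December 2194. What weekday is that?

Thursday

Doomsday rule: the anchor day for the 2100s is Sunday. For year 94: 94÷12 = 7 r 10, and 10÷4 = 2, so 7+10+2 = 19.
Sunday + 19 ≡ Friday — that's 2194's doomsday.
In December the doomsday date is Dec 12.
Dec 25 is 13 days after Dec 12; 13 mod 7 = 6, so Friday + 6 = Thursday.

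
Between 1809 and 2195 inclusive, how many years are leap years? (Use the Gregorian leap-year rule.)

Multiples of 4 in [1809,2195]: 96.
Of those, multiples of 100: 3 (not leap unless ÷400).
Multiples of 400: 1.
Leap years = 96 − 3 + 1 = 94.

94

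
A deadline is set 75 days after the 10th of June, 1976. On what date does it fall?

August 24, 1976

Jun has 30 days: +21 → Jul 1, 1976 (54 left).
Jul has 31 days: +31 → Aug 1, 1976 (23 left).
+23 → Aug 24, 1976.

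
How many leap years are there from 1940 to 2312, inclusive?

91

Multiples of 4 in [1940,2312]: 94.
Of those, multiples of 100: 4 (not leap unless ÷400).
Multiples of 400: 1.
Leap years = 94 − 4 + 1 = 91.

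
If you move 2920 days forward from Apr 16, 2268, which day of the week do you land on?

Friday

Apr 16, 2268 is a Thursday.
2920 mod 7 = 1, so 2920 days after a Thursday is Thursday + 1 = Friday.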